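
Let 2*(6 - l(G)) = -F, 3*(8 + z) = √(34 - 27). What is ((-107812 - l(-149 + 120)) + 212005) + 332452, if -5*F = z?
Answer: 2183191/5 + √7/30 ≈ 4.3664e+5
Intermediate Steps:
z = -8 + √7/3 (z = -8 + √(34 - 27)/3 = -8 + √7/3 ≈ -7.1181)
F = 8/5 - √7/15 (F = -(-8 + √7/3)/5 = 8/5 - √7/15 ≈ 1.4236)
l(G) = 34/5 - √7/30 (l(G) = 6 - (-1)*(8/5 - √7/15)/2 = 6 - (-8/5 + √7/15)/2 = 6 + (⅘ - √7/30) = 34/5 - √7/30)
((-107812 - l(-149 + 120)) + 212005) + 332452 = ((-107812 - (34/5 - √7/30)) + 212005) + 332452 = ((-107812 + (-34/5 + √7/30)) + 212005) + 332452 = ((-539094/5 + √7/30) + 212005) + 332452 = (520931/5 + √7/30) + 332452 = 2183191/5 + √7/30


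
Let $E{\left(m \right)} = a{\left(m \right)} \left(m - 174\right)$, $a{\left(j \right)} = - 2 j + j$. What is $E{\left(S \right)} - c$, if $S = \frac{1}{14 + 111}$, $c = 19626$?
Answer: $- \frac{306634501}{15625} \approx -19625.0$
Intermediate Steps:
$a{\left(j \right)} = - j$
$S = \frac{1}{125} \approx 0.008$
$E{\left(m \right)} = - m \left(-174 + m\right)$ ($E{\left(m \right)} = - m \left(m - 174\right) = - m \left(-174 + m\right)$)
$E{\left(S \right)} - c = \frac{174 - \frac{1}{125}}{125} - 19626 = \frac{1}{125} \cdot \frac{21749}{125} - 19626 = \frac{21749}{15625} - 19626 = - \frac{306634501}{15625}$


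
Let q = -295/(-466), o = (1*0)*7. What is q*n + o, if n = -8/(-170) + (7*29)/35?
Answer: 29323/7922 ≈ 3.7015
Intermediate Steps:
o = 0 (o = 0*7 = 0)
n = 497/85 (n = -8*(-1/170) + 203*(1/35) = 4/85 + 29/5 = 497/85 ≈ 5.8471)
q = 295/466 (q = -295*(-1/466) = 295/466 ≈ 0.63305)
q*n + o = (295/466)*(497/85) + 0 = 29323/7922 + 0 = 29323/7922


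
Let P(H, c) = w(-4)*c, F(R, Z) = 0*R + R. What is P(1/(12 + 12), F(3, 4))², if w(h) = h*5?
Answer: 3600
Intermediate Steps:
w(h) = 5*h
F(R, Z) = R (F(R, Z) = 0 + R = R)
P(H, c) = -20*c (P(H, c) = (5*(-4))*c = -20*c)
P(1/(12 + 12), F(3, 4))² = (-20*3)² = (-60)² = 3600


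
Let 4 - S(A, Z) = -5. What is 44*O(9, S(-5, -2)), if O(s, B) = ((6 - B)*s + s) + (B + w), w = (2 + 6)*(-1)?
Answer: -748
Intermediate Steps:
w = -8 (w = 8*(-1) = -8)
S(A, Z) = 9 (S(A, Z) = 4 - 1*(-5) = 4 + 5 = 9)
O(s, B) = -8 + B + s + s*(6 - B) (O(s, B) = ((6 - B)*s + s) + (B - 8) = (s*(6 - B) + s) + (-8 + B) = (s + s*(6 - B)) + (-8 + B) = -8 + B + s + s*(6 - B))
44*O(9, S(-5, -2)) = 44*(-8 + 9 + 7*9 - 1*9*9) = 44*(-8 + 9 + 63 - 81) = 44*(-17) = -748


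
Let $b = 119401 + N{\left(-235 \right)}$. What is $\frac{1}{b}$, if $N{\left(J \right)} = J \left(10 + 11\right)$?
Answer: $\frac{1}{114466} \approx 8.7362 \cdot 10^{-6}$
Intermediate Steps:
$N{\left(J \right)} = 21 J$ ($N{\left(J \right)} = J 21 = 21 J$)
$b = 114466$ ($b = 119401 + 21 \left(-235\right) = 119401 - 4935 = 114466$)
$\frac{1}{b} = \frac{1}{114466}$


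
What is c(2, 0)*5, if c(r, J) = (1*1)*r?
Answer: 10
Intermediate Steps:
c(r, J) = r (c(r, J) = 1*r = r)
c(2, 0)*5 = 2*5 = 10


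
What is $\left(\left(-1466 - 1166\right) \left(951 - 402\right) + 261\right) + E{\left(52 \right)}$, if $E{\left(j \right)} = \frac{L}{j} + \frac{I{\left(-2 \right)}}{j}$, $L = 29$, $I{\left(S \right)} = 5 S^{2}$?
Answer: $- \frac{75124715}{52} \approx -1.4447 \cdot 10^{6}$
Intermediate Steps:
$E{\left(j \right)} = \frac{49}{j}$ ($E{\left(j \right)} = \frac{29}{j} + \frac{5 \left(-2\right)^{2}}{j} = \frac{29}{j} + \frac{5 \cdot 4}{j} = \frac{29}{j} + \frac{20}{j} = \frac{49}{j}$)
$\left(\left(-1466 - 1166\right) \left(951 - 402\right) + 261\right) + E{\left(52 \right)} = \left(\left(-1466 - 1166\right) \left(951 - 402\right) + 261\right) + \frac{49}{52} = \left(\left(-2632\right) 549 + 261\right) + 49 \cdot \frac{1}{52} = \left(-1444968 + 261\right) + \frac{49}{52} = -1444707 + \frac{49}{52} = - \frac{75124715}{52}$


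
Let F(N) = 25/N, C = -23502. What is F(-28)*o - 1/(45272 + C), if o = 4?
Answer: -77751/21770 ≈ -3.5715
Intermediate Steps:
F(-28)*o - 1/(45272 + C) = (25/(-28))*4 - 1/(45272 - 23502) = (25*(-1/28))*4 - 1/21770 = -25/28*4 - 1*1/21770 = -25/7 - 1/21770 = -77751/21770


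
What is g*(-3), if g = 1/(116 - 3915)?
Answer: 3/3799 ≈ 0.00078968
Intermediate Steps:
g = -1/3799 (g = 1/(-3799) = -1/3799 ≈ -0.00026323)
g*(-3) = -1/3799*(-3) = 3/3799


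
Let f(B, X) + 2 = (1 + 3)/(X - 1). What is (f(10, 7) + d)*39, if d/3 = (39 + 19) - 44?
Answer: 1586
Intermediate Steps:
f(B, X) = -2 + 4/(-1 + X) (f(B, X) = -2 + (1 + 3)/(X - 1) = -2 + 4/(-1 + X))
d = 42 (d = 3*((39 + 19) - 44) = 3*(58 - 44) = 3*14 = 42)
(f(10, 7) + d)*39 = (2*(3 - 1*7)/(-1 + 7) + 42)*39 = (2*(3 - 7)/6 + 42)*39 = (2*(1/6)*(-4) + 42)*39 = (-4/3 + 42)*39 = (122/3)*39 = 1586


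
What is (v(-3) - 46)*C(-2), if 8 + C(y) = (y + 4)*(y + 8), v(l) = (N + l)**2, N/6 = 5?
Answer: 2732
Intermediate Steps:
N = 30 (N = 6*5 = 30)
v(l) = (30 + l)**2
C(y) = -8 + (4 + y)*(8 + y) (C(y) = -8 + (y + 4)*(y + 8) = -8 + (4 + y)*(8 + y))
(v(-3) - 46)*C(-2) = ((30 - 3)**2 - 46)*(24 + (-2)**2 + 12*(-2)) = (27**2 - 46)*(24 + 4 - 24) = (729 - 46)*4 = 683*4 = 2732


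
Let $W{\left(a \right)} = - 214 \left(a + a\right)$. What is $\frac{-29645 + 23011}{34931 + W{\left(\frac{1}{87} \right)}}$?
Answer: $- \frac{577158}{3038569} \approx -0.18994$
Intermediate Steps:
$W{\left(a \right)} = - 428 a$ ($W{\left(a \right)} = - 214 \cdot 2 a = - 428 a$)
$\frac{-29645 + 23011}{34931 + W{\left(\frac{1}{87} \right)}} = \frac{-29645 + 23011}{34931 - \frac{428}{87}} = - \frac{6634}{34931 - \frac{428}{87}} = - \frac{6634}{\frac{3038569}{87}} = \left(-6634\right) \frac{87}{3038569} = - \frac{577158}{3038569}$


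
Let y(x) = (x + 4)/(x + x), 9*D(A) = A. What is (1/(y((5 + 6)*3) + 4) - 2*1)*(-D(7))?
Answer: 536/387 ≈ 1.3850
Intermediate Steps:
D(A) = A/9
y(x) = (4 + x)/(2*x) (y(x) = (4 + x)/((2*x)) = (4 + x)*(1/(2*x)) = (4 + x)/(2*x))
(1/(y((5 + 6)*3) + 4) - 2*1)*(-D(7)) = (1/((4 + (5 + 6)*3)/(2*(((5 + 6)*3))) + 4) - 2*1)*(-7/9) = (1/((4 + 11*3)/(2*((11*3))) + 4) - 2)*(-1*7/9) = (1/((½)*(4 + 33)/33 + 4) - 2)*(-7/9) = (1/((½)*(1/33)*37 + 4) - 2)*(-7/9) = (1/(37/66 + 4) - 2)*(-7/9) = (1/(301/66) - 2)*(-7/9) = (66/301 - 2)*(-7/9) = -536/301*(-7/9) = 536/387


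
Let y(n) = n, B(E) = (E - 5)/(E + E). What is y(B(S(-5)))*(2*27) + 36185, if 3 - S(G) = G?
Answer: 289561/8 ≈ 36195.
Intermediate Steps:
S(G) = 3 - G
B(E) = (-5 + E)/(2*E) (B(E) = (-5 + E)/((2*E)) = (-5 + E)*(1/(2*E)) = (-5 + E)/(2*E))
y(B(S(-5)))*(2*27) + 36185 = ((-5 + (3 - 1*(-5)))/(2*(3 - 1*(-5))))*(2*27) + 36185 = ((-5 + (3 + 5))/(2*(3 + 5)))*54 + 36185 = ((1/2)*(-5 + 8)/8)*54 + 36185 = ((1/2)*(1/8)*3)*54 + 36185 = (3/16)*54 + 36185 = 81/8 + 36185 = 289561/8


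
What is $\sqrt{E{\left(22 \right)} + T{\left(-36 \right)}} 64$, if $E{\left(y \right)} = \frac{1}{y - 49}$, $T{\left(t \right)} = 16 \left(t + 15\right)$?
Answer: $\frac{64 i \sqrt{27219}}{9} \approx 1173.2 i$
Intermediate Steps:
$T{\left(t \right)} = 240 + 16 t$ ($T{\left(t \right)} = 16 \left(15 + t\right) = 240 + 16 t$)
$E{\left(y \right)} = \frac{1}{-49 + y}$
$\sqrt{E{\left(22 \right)} + T{\left(-36 \right)}} 64 = \sqrt{\frac{1}{-49 + 22} + \left(240 + 16 \left(-36\right)\right)} 64 = \sqrt{\frac{1}{-27} + \left(240 - 576\right)} 64 = \sqrt{- \frac{1}{27} - 336} \cdot 64 = \sqrt{- \frac{9073}{27}} \cdot 64 = \frac{i \sqrt{27219}}{9} \cdot 64 = \frac{64 i \sqrt{27219}}{9}$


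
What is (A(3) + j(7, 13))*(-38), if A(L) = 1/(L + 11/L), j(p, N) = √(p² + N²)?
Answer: -57/10 - 38*√218 ≈ -566.76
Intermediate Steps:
j(p, N) = √(N² + p²)
(A(3) + j(7, 13))*(-38) = (3/(11 + 3²) + √(13² + 7²))*(-38) = (3/(11 + 9) + √(169 + 49))*(-38) = (3/20 + √218)*(-38) = -57/10 - 38*√218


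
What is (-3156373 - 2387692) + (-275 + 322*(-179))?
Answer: -5601978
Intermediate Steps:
(-3156373 - 2387692) + (-275 + 322*(-179)) = -5544065 + (-275 - 57638) = -5544065 - 57913 = -5601978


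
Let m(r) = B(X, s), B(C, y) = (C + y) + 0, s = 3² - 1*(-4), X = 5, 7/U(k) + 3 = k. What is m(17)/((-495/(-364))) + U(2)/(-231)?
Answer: 199/15 ≈ 13.267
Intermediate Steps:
U(k) = 7/(-3 + k)
s = 13 (s = 9 + 4 = 13)
B(C, y) = C + y
m(r) = 18 (m(r) = 5 + 13 = 18)
m(17)/((-495/(-364))) + U(2)/(-231) = 18/((-495/(-364))) + (7/(-3 + 2))/(-231) = 18/((-495*(-1/364))) + (7/(-1))*(-1/231) = 18/(495/364) + (7*(-1))*(-1/231) = 18*(364/495) - 7*(-1/231) = 728/55 + 1/33 = 199/15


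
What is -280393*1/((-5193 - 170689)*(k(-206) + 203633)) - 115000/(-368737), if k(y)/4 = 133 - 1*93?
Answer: 4122108240263641/13216832191321962 ≈ 0.31188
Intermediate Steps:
k(y) = 160 (k(y) = 4*(133 - 1*93) = 4*(133 - 93) = 4*40 = 160)
-280393*1/((-5193 - 170689)*(k(-206) + 203633)) - 115000/(-368737) = -280393*1/((-5193 - 170689)*(160 + 203633)) - 115000/(-368737) = -280393/(203793*(-175882)) - 115000*(-1/368737) = -280393/(-35843520426) + 115000/368737 = -280393*(-1/35843520426) + 115000/368737 = 280393/35843520426 + 115000/368737 = 4122108240263641/13216832191321962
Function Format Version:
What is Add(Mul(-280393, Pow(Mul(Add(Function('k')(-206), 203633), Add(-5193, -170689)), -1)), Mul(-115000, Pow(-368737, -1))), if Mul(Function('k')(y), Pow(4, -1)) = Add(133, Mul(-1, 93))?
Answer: Rational(4122108240263641, 13216832191321962) ≈ 0.31188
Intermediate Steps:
Function('k')(y) = 160 (Function('k')(y) = Mul(4, Add(133, Mul(-1, 93))) = Mul(4, Add(133, -93)) = Mul(4, 40) = 160)
Add(Mul(-280393, Pow(Mul(Add(Function('k')(-206), 203633), Add(-5193, -170689)), -1)), Mul(-115000, Pow(-368737, -1))) = Add(Mul(-280393, Pow(Mul(Add(160, 203633), Add(-5193, -170689)), -1)), Mul(-115000, Pow(-368737, -1))) = Add(Mul(-280393, Pow(Mul(203793, -175882), -1)), Mul(-115000, Rational(-1, 368737))) = Add(Mul(-280393, Pow(-35843520426, -1)), Rational(115000, 368737)) = Add(Mul(-280393, Rational(-1, 35843520426)), Rational(115000, 368737)) = Add(Rational(280393, 35843520426), Rational(115000, 368737)) = Rational(4122108240263641, 13216832191321962)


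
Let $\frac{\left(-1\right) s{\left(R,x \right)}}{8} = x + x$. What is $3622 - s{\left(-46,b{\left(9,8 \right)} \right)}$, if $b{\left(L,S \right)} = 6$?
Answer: $3718$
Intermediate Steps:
$s{\left(R,x \right)} = - 16 x$ ($s{\left(R,x \right)} = - 8 \left(x + x\right) = - 8 \cdot 2 x = - 16 x$)
$3622 - s{\left(-46,b{\left(9,8 \right)} \right)} = 3622 - \left(-16\right) 6 = 3622 - -96 = 3622 + 96 = 3718$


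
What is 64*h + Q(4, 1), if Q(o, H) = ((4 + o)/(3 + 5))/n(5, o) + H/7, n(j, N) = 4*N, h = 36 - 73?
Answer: -265193/112 ≈ -2367.8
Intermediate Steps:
h = -37
Q(o, H) = H/7 + (1/2 + o/8)/(4*o) (Q(o, H) = ((4 + o)/(3 + 5))/((4*o)) + H/7 = ((4 + o)/8)*(1/(4*o)) + H*(1/7) = ((4 + o)*(1/8))*(1/(4*o)) + H/7 = (1/2 + o/8)*(1/(4*o)) + H/7 = (1/2 + o/8)/(4*o) + H/7 = H/7 + (1/2 + o/8)/(4*o))
64*h + Q(4, 1) = 64*(-37) + (1/32 + (1/7)*1 + (1/8)/4) = -2368 + (1/32 + 1/7 + (1/8)*(1/4)) = -2368 + (1/32 + 1/7 + 1/32) = -2368 + 23/112 = -265193/112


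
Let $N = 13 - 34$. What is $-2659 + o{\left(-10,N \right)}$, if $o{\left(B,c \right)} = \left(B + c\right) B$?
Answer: $-2349$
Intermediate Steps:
$N = -21$
$o{\left(B,c \right)} = B \left(B + c\right)$
$-2659 + o{\left(-10,N \right)} = -2659 - 10 \left(-10 - 21\right) = -2659 - -310 = -2659 + 310 = -2349$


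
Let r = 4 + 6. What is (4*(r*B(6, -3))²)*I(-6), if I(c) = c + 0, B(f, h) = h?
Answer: -21600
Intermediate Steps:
r = 10
I(c) = c
(4*(r*B(6, -3))²)*I(-6) = (4*(10*(-3))²)*(-6) = (4*(-30)²)*(-6) = (4*900)*(-6) = 3600*(-6) = -21600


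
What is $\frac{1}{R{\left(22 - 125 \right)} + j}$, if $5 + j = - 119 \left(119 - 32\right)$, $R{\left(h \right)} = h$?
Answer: $- \frac{1}{10461} \approx -9.5593 \cdot 10^{-5}$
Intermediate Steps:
$j = -10358$ ($j = -5 - 119 \left(119 - 32\right) = -5 - 10353 = -10358$)
$\frac{1}{R{\left(22 - 125 \right)} + j} = \frac{1}{\left(22 - 125\right) - 10358} = \frac{1}{-103 - 10358} = \frac{1}{-10461} = - \frac{1}{10461}$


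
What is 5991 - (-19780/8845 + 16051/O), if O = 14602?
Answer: 22111788693/3690134 ≈ 5992.1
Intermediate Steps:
5991 - (-19780/8845 + 16051/O) = 5991 - (-19780/8845 + 16051/14602) = 5991 - (-19780*1/8845 + 16051*(1/14602)) = 5991 - (-3956/1769 + 2293/2086) = 5991 - 1*(-4195899/3690134) = 5991 + 4195899/3690134 = 22111788693/3690134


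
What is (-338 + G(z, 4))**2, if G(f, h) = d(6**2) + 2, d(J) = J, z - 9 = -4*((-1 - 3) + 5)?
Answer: 90000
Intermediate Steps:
z = 5 (z = 9 - 4*((-1 - 3) + 5) = 9 - 4*(-4 + 5) = 9 - 4*1 = 9 - 4 = 5)
G(f, h) = 38 (G(f, h) = 6**2 + 2 = 36 + 2 = 38)
(-338 + G(z, 4))**2 = (-338 + 38)**2 = (-300)**2 = 90000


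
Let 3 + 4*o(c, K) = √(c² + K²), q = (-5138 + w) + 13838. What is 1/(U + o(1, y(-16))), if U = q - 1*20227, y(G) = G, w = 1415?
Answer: -40451/409070786 - √257/409070786 ≈ -9.8924e-5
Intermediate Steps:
q = 10115 (q = (-5138 + 1415) + 13838 = -3723 + 13838 = 10115)
o(c, K) = -¾ + √(K² + c²)/4 (o(c, K) = -¾ + √(c² + K²)/4 = -¾ + √(K² + c²)/4)
U = -10112 (U = 10115 - 1*20227 = 10115 - 20227 = -10112)
1/(U + o(1, y(-16))) = 1/(-10112 + (-¾ + √((-16)² + 1²)/4)) = 1/(-10112 + (-¾ + √(256 + 1)/4)) = 1/(-10112 + (-¾ + √257/4)) = 1/(-40451/4 + √257/4)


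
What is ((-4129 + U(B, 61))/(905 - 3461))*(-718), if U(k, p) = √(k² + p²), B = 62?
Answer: -1482311/1278 + 359*√7565/1278 ≈ -1135.4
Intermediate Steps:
((-4129 + U(B, 61))/(905 - 3461))*(-718) = ((-4129 + √(62² + 61²))/(905 - 3461))*(-718) = ((-4129 + √(3844 + 3721))/(-2556))*(-718) = ((-4129 + √7565)*(-1/2556))*(-718) = (4129/2556 - √7565/2556)*(-718) = -1482311/1278 + 359*√7565/1278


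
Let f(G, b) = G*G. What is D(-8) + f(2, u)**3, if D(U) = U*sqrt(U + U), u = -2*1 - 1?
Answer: 64 - 32*I ≈ 64.0 - 32.0*I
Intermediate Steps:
u = -3 (u = -2 - 1 = -3)
f(G, b) = G**2
D(U) = sqrt(2)*U**(3/2) (D(U) = U*sqrt(2*U) = U*(sqrt(2)*sqrt(U)) = sqrt(2)*U**(3/2))
D(-8) + f(2, u)**3 = sqrt(2)*(-8)**(3/2) + (2**2)**3 = sqrt(2)*(-16*I*sqrt(2)) + 4**3 = -32*I + 64 = 64 - 32*I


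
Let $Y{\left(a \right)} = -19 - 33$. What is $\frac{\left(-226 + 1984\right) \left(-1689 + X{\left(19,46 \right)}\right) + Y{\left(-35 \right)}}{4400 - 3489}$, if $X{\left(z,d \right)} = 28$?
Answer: $- \frac{2920090}{911} \approx -3205.4$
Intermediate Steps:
$Y{\left(a \right)} = -52$ ($Y{\left(a \right)} = -19 - 33 = -52$)
$\frac{\left(-226 + 1984\right) \left(-1689 + X{\left(19,46 \right)}\right) + Y{\left(-35 \right)}}{4400 - 3489} = \frac{\left(-226 + 1984\right) \left(-1689 + 28\right) - 52}{4400 - 3489} = \frac{1758 \left(-1661\right) - 52}{911} = \left(-2920038 - 52\right) \frac{1}{911} = \left(-2920090\right) \frac{1}{911} = - \frac{2920090}{911}$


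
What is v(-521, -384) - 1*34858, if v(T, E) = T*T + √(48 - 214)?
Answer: 236583 + I*√166 ≈ 2.3658e+5 + 12.884*I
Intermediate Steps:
v(T, E) = T² + I*√166 (v(T, E) = T² + √(-166) = T² + I*√166)
v(-521, -384) - 1*34858 = ((-521)² + I*√166) - 1*34858 = (271441 + I*√166) - 34858 = 236583 + I*√166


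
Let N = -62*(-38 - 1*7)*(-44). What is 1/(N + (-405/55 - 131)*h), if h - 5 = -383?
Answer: -11/775044 ≈ -1.4193e-5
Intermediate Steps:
h = -378 (h = 5 - 383 = -378)
N = -122760 (N = -62*(-38 - 7)*(-44) = -62*(-45)*(-44) = 2790*(-44) = -122760)
1/(N + (-405/55 - 131)*h) = 1/(-122760 + (-405/55 - 131)*(-378)) = 1/(-122760 + (-405*1/55 - 131)*(-378)) = 1/(-122760 + (-81/11 - 131)*(-378)) = 1/(-122760 - 1522/11*(-378)) = 1/(-122760 + 575316/11) = 1/(-775044/11) = -11/775044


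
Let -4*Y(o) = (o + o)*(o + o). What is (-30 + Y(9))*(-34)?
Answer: 3774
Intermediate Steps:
Y(o) = -o² (Y(o) = -(o + o)*(o + o)/4 = -2*o*2*o/4 = -o²)
(-30 + Y(9))*(-34) = (-30 - 1*9²)*(-34) = (-30 - 1*81)*(-34) = (-30 - 81)*(-34) = -111*(-34) = 3774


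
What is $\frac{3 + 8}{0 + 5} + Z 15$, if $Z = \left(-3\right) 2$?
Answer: $- \frac{439}{5} \approx -87.8$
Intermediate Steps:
$Z = -6$
$\frac{3 + 8}{0 + 5} + Z 15 = \frac{3 + 8}{0 + 5} - 90 = \frac{11}{5} - 90 = - \frac{439}{5}$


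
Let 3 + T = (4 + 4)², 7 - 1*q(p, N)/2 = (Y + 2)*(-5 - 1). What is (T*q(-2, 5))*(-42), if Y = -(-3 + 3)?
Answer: -97356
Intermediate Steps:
Y = 0 (Y = -1*0 = 0)
q(p, N) = 38 (q(p, N) = 14 - 2*(0 + 2)*(-5 - 1) = 14 - 4*(-6) = 14 - 2*(-12) = 14 + 24 = 38)
T = 61 (T = -3 + (4 + 4)² = -3 + 8² = -3 + 64 = 61)
(T*q(-2, 5))*(-42) = (61*38)*(-42) = 2318*(-42) = -97356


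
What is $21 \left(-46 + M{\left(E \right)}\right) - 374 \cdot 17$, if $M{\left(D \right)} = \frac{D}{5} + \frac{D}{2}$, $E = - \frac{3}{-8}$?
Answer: $- \frac{585479}{80} \approx -7318.5$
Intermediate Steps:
$E = \frac{3}{8}$ ($E = \left(-3\right) \left(- \frac{1}{8}\right) = \frac{3}{8} \approx 0.375$)
$M{\left(D \right)} = \frac{7 D}{10}$ ($M{\left(D \right)} = D \frac{1}{5} + D \frac{1}{2} = \frac{D}{5} + \frac{D}{2} = \frac{7 D}{10}$)
$21 \left(-46 + M{\left(E \right)}\right) - 374 \cdot 17 = 21 \left(-46 + \frac{7}{10} \cdot \frac{3}{8}\right) - 374 \cdot 17 = 21 \left(-46 + \frac{21}{80}\right) - 6358 = 21 \left(- \frac{3659}{80}\right) - 6358 = - \frac{76839}{80} - 6358 = - \frac{585479}{80}$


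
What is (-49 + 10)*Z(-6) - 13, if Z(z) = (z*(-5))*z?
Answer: 7007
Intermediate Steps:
Z(z) = -5*z² (Z(z) = (-5*z)*z = -5*z²)
(-49 + 10)*Z(-6) - 13 = (-49 + 10)*(-5*(-6)²) - 13 = -(-195)*36 - 13 = -39*(-180) - 13 = 7020 - 13 = 7007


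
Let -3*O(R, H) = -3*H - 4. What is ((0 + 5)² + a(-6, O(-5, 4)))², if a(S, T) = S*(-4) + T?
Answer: 26569/9 ≈ 2952.1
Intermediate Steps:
O(R, H) = 4/3 + H (O(R, H) = -(-3*H - 4)/3 = -(-4 - 3*H)/3 = 4/3 + H)
a(S, T) = T - 4*S (a(S, T) = -4*S + T = T - 4*S)
((0 + 5)² + a(-6, O(-5, 4)))² = ((0 + 5)² + ((4/3 + 4) - 4*(-6)))² = (5² + (16/3 + 24))² = (25 + 88/3)² = (163/3)² = 26569/9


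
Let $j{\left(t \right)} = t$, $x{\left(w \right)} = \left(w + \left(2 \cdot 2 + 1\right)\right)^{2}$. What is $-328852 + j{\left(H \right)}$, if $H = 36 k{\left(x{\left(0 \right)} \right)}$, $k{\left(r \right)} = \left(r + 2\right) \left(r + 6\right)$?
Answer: $-298720$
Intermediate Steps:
$x{\left(w \right)} = \left(5 + w\right)^{2}$ ($x{\left(w \right)} = \left(w + \left(4 + 1\right)\right)^{2} = \left(w + 5\right)^{2} = \left(5 + w\right)^{2}$)
$k{\left(r \right)} = \left(2 + r\right) \left(6 + r\right)$
$H = 30132$ ($H = 36 \left(12 + \left(\left(5 + 0\right)^{2}\right)^{2} + 8 \left(5 + 0\right)^{2}\right) = 36 \left(12 + \left(5^{2}\right)^{2} + 8 \cdot 5^{2}\right) = 36 \left(12 + 25^{2} + 8 \cdot 25\right) = 36 \left(12 + 625 + 200\right) = 36 \cdot 837 = 30132$)
$-328852 + j{\left(H \right)} = -328852 + 30132 = -298720$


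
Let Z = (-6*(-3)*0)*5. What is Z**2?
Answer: 0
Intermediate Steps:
Z = 0 (Z = (18*0)*5 = 0*5 = 0)
Z**2 = 0**2 = 0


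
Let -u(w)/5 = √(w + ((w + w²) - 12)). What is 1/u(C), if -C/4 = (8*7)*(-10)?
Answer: -√1255517/12555170 ≈ -8.9246e-5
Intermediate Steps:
C = 2240 (C = -4*8*7*(-10) = -224*(-10) = -4*(-560) = 2240)
u(w) = -5*√(-12 + w² + 2*w) (u(w) = -5*√(w + ((w + w²) - 12)) = -5*√(w + (-12 + w + w²)) = -5*√(-12 + w² + 2*w))
1/u(C) = 1/(-5*√(-12 + 2240² + 2*2240)) = 1/(-5*√(-12 + 5017600 + 4480)) = 1/(-10*√1255517) = -√1255517/12555170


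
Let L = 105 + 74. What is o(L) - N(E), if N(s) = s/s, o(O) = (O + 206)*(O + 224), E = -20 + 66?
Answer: 155154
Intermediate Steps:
E = 46
L = 179
o(O) = (206 + O)*(224 + O)
N(s) = 1
o(L) - N(E) = (46144 + 179² + 430*179) - 1*1 = (46144 + 32041 + 76970) - 1 = 155155 - 1 = 155154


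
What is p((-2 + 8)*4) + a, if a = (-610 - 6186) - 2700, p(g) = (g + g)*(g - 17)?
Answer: -9160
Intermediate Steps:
p(g) = 2*g*(-17 + g) (p(g) = (2*g)*(-17 + g) = 2*g*(-17 + g))
a = -9496 (a = -6796 - 2700 = -9496)
p((-2 + 8)*4) + a = 2*((-2 + 8)*4)*(-17 + (-2 + 8)*4) - 9496 = 2*(6*4)*(-17 + 6*4) - 9496 = 2*24*(-17 + 24) - 9496 = 2*24*7 - 9496 = 336 - 9496 = -9160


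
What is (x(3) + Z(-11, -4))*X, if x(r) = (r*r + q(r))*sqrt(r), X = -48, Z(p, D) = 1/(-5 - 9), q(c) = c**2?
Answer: 24/7 - 864*sqrt(3) ≈ -1493.1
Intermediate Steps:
Z(p, D) = -1/14 (Z(p, D) = 1/(-14) = -1/14)
x(r) = 2*r**(5/2) (x(r) = (r*r + r**2)*sqrt(r) = (r**2 + r**2)*sqrt(r) = (2*r**2)*sqrt(r) = 2*r**(5/2))
(x(3) + Z(-11, -4))*X = (2*3**(5/2) - 1/14)*(-48) = (2*(9*sqrt(3)) - 1/14)*(-48) = (18*sqrt(3) - 1/14)*(-48) = (-1/14 + 18*sqrt(3))*(-48) = 24/7 - 864*sqrt(3)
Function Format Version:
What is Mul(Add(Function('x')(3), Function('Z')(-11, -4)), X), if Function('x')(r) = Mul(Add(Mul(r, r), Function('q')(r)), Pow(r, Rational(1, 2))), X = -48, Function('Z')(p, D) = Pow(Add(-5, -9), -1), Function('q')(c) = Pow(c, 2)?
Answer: Add(Rational(24, 7), Mul(-864, Pow(3, Rational(1, 2)))) ≈ -1493.1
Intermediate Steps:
Function('Z')(p, D) = Rational(-1, 14) (Function('Z')(p, D) = Pow(-14, -1) = Rational(-1, 14))
Function('x')(r) = Mul(2, Pow(r, Rational(5, 2))) (Function('x')(r) = Mul(Add(Mul(r, r), Pow(r, 2)), Pow(r, Rational(1, 2))) = Mul(Add(Pow(r, 2), Pow(r, 2)), Pow(r, Rational(1, 2))) = Mul(Mul(2, Pow(r, 2)), Pow(r, Rational(1, 2))) = Mul(2, Pow(r, Rational(5, 2))))
Mul(Add(Function('x')(3), Function('Z')(-11, -4)), X) = Mul(Add(Mul(2, Pow(3, Rational(5, 2))), Rational(-1, 14)), -48) = Mul(Add(Mul(2, Mul(9, Pow(3, Rational(1, 2)))), Rational(-1, 14)), -48) = Mul(Add(Mul(18, Pow(3, Rational(1, 2))), Rational(-1, 14)), -48) = Mul(Add(Rational(-1, 14), Mul(18, Pow(3, Rational(1, 2)))), -48) = Add(Rational(24, 7), Mul(-864, Pow(3, Rational(1, 2))))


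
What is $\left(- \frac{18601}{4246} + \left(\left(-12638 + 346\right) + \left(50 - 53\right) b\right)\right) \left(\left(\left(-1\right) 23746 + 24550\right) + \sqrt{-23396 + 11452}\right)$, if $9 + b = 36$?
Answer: $- \frac{1920622938}{193} - \frac{4777669 i \sqrt{2986}}{193} \approx -9.9514 \cdot 10^{6} - 1.3527 \cdot 10^{6} i$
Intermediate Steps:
$b = 27$ ($b = -9 + 36 = 27$)
$\left(- \frac{18601}{4246} + \left(\left(-12638 + 346\right) + \left(50 - 53\right) b\right)\right) \left(\left(\left(-1\right) 23746 + 24550\right) + \sqrt{-23396 + 11452}\right) = \left(- \frac{18601}{4246} + \left(\left(-12638 + 346\right) + \left(50 - 53\right) 27\right)\right) \left(\left(\left(-1\right) 23746 + 24550\right) + \sqrt{-23396 + 11452}\right) = \left(\left(-18601\right) \frac{1}{4246} - 12373\right) \left(\left(-23746 + 24550\right) + \sqrt{-11944}\right) = \left(- \frac{1691}{386} - 12373\right) \left(804 + 2 i \sqrt{2986}\right) = - \frac{4777669 \left(804 + 2 i \sqrt{2986}\right)}{386} = - \frac{1920622938}{193} - \frac{4777669 i \sqrt{2986}}{193}$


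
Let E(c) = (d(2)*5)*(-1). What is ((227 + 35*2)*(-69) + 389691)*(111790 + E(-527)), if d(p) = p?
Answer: 41268952440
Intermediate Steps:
E(c) = -10 (E(c) = (2*5)*(-1) = 10*(-1) = -10)
((227 + 35*2)*(-69) + 389691)*(111790 + E(-527)) = ((227 + 35*2)*(-69) + 389691)*(111790 - 10) = ((227 + 70)*(-69) + 389691)*111780 = (297*(-69) + 389691)*111780 = (-20493 + 389691)*111780 = 369198*111780 = 41268952440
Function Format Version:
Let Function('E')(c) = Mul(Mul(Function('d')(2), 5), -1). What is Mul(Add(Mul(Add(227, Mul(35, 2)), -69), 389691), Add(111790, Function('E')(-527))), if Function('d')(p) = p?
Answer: 41268952440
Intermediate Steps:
Function('E')(c) = -10 (Function('E')(c) = Mul(Mul(2, 5), -1) = Mul(10, -1) = -10)
Mul(Add(Mul(Add(227, Mul(35, 2)), -69), 389691), Add(111790, Function('E')(-527))) = Mul(Add(Mul(Add(227, Mul(35, 2)), -69), 389691), Add(111790, -10)) = Mul(Add(Mul(Add(227, 70), -69), 389691), 111780) = Mul(Add(Mul(297, -69), 389691), 111780) = Mul(Add(-20493, 389691), 111780) = Mul(369198, 111780) = 41268952440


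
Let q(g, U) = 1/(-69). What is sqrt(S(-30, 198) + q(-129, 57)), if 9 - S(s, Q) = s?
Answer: sqrt(185610)/69 ≈ 6.2438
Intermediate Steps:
q(g, U) = -1/69
S(s, Q) = 9 - s
sqrt(S(-30, 198) + q(-129, 57)) = sqrt((9 - 1*(-30)) - 1/69) = sqrt((9 + 30) - 1/69) = sqrt(39 - 1/69) = sqrt(2690/69) = sqrt(185610)/69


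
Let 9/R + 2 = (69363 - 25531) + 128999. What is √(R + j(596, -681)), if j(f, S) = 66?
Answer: √1971412529367/172829 ≈ 8.1240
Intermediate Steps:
R = 9/172829 (R = 9/(-2 + ((69363 - 25531) + 128999)) = 9/(-2 + (43832 + 128999)) = 9/(-2 + 172831) = 9/172829 ≈ 5.2075e-5)
√(R + j(596, -681)) = √(9/172829 + 66) = √(11406723/172829) = √1971412529367/172829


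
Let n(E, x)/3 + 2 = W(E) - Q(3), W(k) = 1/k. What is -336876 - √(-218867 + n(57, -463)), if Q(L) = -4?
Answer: -336876 - I*√79008802/19 ≈ -3.3688e+5 - 467.83*I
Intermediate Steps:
n(E, x) = 6 + 3/E (n(E, x) = -6 + 3*(1/E - 1*(-4)) = -6 + 3*(1/E + 4) = -6 + 3*(4 + 1/E) = -6 + (12 + 3/E) = 6 + 3/E)
-336876 - √(-218867 + n(57, -463)) = -336876 - √(-218867 + (6 + 3/57)) = -336876 - √(-218867 + (6 + 3*(1/57))) = -336876 - √(-218867 + (6 + 1/19)) = -336876 - √(-218867 + 115/19) = -336876 - √(-4158358/19) = -336876 - I*√79008802/19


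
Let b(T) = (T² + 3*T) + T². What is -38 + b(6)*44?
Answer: 3922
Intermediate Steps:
b(T) = 2*T² + 3*T
-38 + b(6)*44 = -38 + (6*(3 + 2*6))*44 = -38 + (6*(3 + 12))*44 = -38 + (6*15)*44 = -38 + 90*44 = -38 + 3960 = 3922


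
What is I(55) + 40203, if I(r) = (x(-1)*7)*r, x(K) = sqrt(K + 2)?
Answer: 40588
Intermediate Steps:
x(K) = sqrt(2 + K)
I(r) = 7*r (I(r) = (sqrt(2 - 1)*7)*r = (sqrt(1)*7)*r = (1*7)*r = 7*r)
I(55) + 40203 = 7*55 + 40203 = 385 + 40203 = 40588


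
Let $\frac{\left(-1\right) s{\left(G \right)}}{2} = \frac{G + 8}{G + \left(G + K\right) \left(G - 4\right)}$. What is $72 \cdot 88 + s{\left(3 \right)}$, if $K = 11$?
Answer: $6338$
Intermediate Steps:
$s{\left(G \right)} = - \frac{2 \left(8 + G\right)}{G + \left(-4 + G\right) \left(11 + G\right)}$ ($s{\left(G \right)} = - 2 \frac{G + 8}{G + \left(G + 11\right) \left(G - 4\right)} = - 2 \frac{8 + G}{G + \left(11 + G\right) \left(-4 + G\right)} = - 2 \frac{8 + G}{G + \left(-4 + G\right) \left(11 + G\right)} = - \frac{2 \left(8 + G\right)}{G + \left(-4 + G\right) \left(11 + G\right)}$)
$72 \cdot 88 + s{\left(3 \right)} = 72 \cdot 88 + \frac{2 \left(-8 - 3\right)}{-44 + 3^{2} + 8 \cdot 3} = 6336 + \frac{2 \left(-8 - 3\right)}{-44 + 9 + 24} = 6336 + 2 \frac{1}{-11} \left(-11\right) = 6336 + 2 \left(- \frac{1}{11}\right) \left(-11\right) = 6336 + 2 = 6338$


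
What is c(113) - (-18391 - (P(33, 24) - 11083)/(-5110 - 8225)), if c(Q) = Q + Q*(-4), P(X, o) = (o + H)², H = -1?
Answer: 80244658/4445 ≈ 18053.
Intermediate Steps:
P(X, o) = (-1 + o)² (P(X, o) = (o - 1)² = (-1 + o)²)
c(Q) = -3*Q (c(Q) = Q - 4*Q = -3*Q)
c(113) - (-18391 - (P(33, 24) - 11083)/(-5110 - 8225)) = -3*113 - (-18391 - ((-1 + 24)² - 11083)/(-5110 - 8225)) = -339 - (-18391 - (23² - 11083)/(-13335)) = -339 - (-18391 - (529 - 11083)*(-1)/13335) = -339 - (-18391 - (-10554)*(-1)/13335) = -339 - (-18391 - 1*3518/4445) = -339 - (-18391 - 3518/4445) = -339 - 1*(-81751513/4445) = -339 + 81751513/4445 = 80244658/4445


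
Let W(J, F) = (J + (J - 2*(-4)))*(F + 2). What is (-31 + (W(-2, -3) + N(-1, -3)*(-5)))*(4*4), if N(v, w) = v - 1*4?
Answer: -160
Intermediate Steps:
N(v, w) = -4 + v (N(v, w) = v - 4 = -4 + v)
W(J, F) = (2 + F)*(8 + 2*J) (W(J, F) = (J + (J + 8))*(2 + F) = (J + (8 + J))*(2 + F) = (8 + 2*J)*(2 + F) = (2 + F)*(8 + 2*J))
(-31 + (W(-2, -3) + N(-1, -3)*(-5)))*(4*4) = (-31 + ((16 + 4*(-2) + 8*(-3) + 2*(-3)*(-2)) + (-4 - 1)*(-5)))*(4*4) = (-31 + ((16 - 8 - 24 + 12) - 5*(-5)))*16 = (-31 + (-4 + 25))*16 = (-31 + 21)*16 = -10*16 = -160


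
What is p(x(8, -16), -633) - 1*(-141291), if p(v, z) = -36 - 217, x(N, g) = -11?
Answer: 141038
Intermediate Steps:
p(v, z) = -253
p(x(8, -16), -633) - 1*(-141291) = -253 - 1*(-141291) = -253 + 141291 = 141038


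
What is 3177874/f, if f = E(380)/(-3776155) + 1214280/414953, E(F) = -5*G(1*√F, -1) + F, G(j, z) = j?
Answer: 12016708149299831582507932414/11065061647718469335159 - 10875035989934122769917*√95/11065061647718469335159 ≈ 1.0860e+6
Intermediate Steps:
E(F) = F - 5*√F (E(F) = -5*√F + F = F - 5*√F)
f = 48264755908/16493966797 + 2*√95/755231 (f = (380 - 10*√95)/(-3776155) + 1214280/414953 = (380 - 10*√95)*(-1/3776155) + 1214280*(1/414953) = (380 - 10*√95)*(-1/3776155) + 1214280/414953 = (-4/39749 + 2*√95/755231) + 1214280/414953 = 48264755908/16493966797 + 2*√95/755231 ≈ 2.9262)
3177874/f = 3177874/(48264755908/16493966797 + 2*√95/755231)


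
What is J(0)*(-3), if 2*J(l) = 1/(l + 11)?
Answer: -3/22 ≈ -0.13636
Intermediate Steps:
J(l) = 1/(2*(11 + l)) (J(l) = 1/(2*(l + 11)) = 1/(2*(11 + l)))
J(0)*(-3) = (1/(2*(11 + 0)))*(-3) = ((½)/11)*(-3) = ((½)*(1/11))*(-3) = (1/22)*(-3) = -3/22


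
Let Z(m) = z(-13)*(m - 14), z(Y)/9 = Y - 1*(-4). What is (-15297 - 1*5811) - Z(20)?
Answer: -20622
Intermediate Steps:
z(Y) = 36 + 9*Y (z(Y) = 9*(Y - 1*(-4)) = 9*(Y + 4) = 9*(4 + Y) = 36 + 9*Y)
Z(m) = 1134 - 81*m (Z(m) = (36 + 9*(-13))*(m - 14) = (36 - 117)*(-14 + m) = -81*(-14 + m) = 1134 - 81*m)
(-15297 - 1*5811) - Z(20) = (-15297 - 1*5811) - (1134 - 81*20) = (-15297 - 5811) - (1134 - 1620) = -21108 - 1*(-486) = -21108 + 486 = -20622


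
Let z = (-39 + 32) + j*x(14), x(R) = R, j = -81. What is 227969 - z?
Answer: 229110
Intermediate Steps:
z = -1141 (z = (-39 + 32) - 81*14 = -7 - 1134 = -1141)
227969 - z = 227969 - 1*(-1141) = 227969 + 1141 = 229110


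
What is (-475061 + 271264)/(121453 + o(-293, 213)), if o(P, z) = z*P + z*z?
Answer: -203797/104413 ≈ -1.9518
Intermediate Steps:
o(P, z) = z² + P*z (o(P, z) = P*z + z² = z² + P*z)
(-475061 + 271264)/(121453 + o(-293, 213)) = (-475061 + 271264)/(121453 + 213*(-293 + 213)) = -203797/(121453 + 213*(-80)) = -203797/(121453 - 17040) = -203797/104413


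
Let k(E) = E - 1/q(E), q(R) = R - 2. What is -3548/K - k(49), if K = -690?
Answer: -710812/16215 ≈ -43.837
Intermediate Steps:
q(R) = -2 + R
k(E) = E - 1/(-2 + E)
-3548/K - k(49) = -3548/(-690) - (-1 + 49*(-2 + 49))/(-2 + 49) = -3548*(-1/690) - (-1 + 49*47)/47 = 1774/345 - (-1 + 2303)/47 = 1774/345 - 2302/47 = -710812/16215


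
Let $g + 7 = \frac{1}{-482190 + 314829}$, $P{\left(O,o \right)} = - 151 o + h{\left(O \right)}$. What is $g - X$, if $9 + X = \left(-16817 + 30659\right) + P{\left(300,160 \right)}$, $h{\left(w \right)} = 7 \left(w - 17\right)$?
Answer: $\frac{1395623378}{167361} \approx 8339.0$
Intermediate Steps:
$h{\left(w \right)} = -119 + 7 w$ ($h{\left(w \right)} = 7 \left(-17 + w\right) = -119 + 7 w$)
$P{\left(O,o \right)} = -119 - 151 o + 7 O$ ($P{\left(O,o \right)} = - 151 o + \left(-119 + 7 O\right) = -119 - 151 o + 7 O$)
$g = - \frac{1171528}{167361}$ ($g = -7 + \frac{1}{-482190 + 314829} = -7 + \frac{1}{-167361} = -7 - \frac{1}{167361} = - \frac{1171528}{167361} \approx -7.0$)
$X = -8346$ ($X = -9 + \left(\left(-16817 + 30659\right) - 22179\right) = -9 + \left(13842 - 22179\right) = -9 - 8337 = -8346$)
$g - X = - \frac{1171528}{167361} - -8346 = - \frac{1171528}{167361} + 8346 = \frac{1395623378}{167361}$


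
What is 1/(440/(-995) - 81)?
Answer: -199/16207 ≈ -0.012279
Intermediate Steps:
1/(440/(-995) - 81) = 1/(440*(-1/995) - 81) = 1/(-88/199 - 81) = 1/(-16207/199) = -199/16207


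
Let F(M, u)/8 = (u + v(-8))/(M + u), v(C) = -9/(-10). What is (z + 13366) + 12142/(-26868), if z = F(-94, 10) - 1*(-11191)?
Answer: 3848585081/156730 ≈ 24556.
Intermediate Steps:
v(C) = 9/10 (v(C) = -9*(-⅒) = 9/10)
F(M, u) = 8*(9/10 + u)/(M + u) (F(M, u) = 8*((u + 9/10)/(M + u)) = 8*((9/10 + u)/(M + u)) = 8*(9/10 + u)/(M + u))
z = 1174946/105 (z = (36/5 + 8*10)/(-94 + 10) - 1*(-11191) = (36/5 + 80)/(-84) + 11191 = -1/84*436/5 + 11191 = -109/105 + 11191 = 1174946/105 ≈ 11190.)
(z + 13366) + 12142/(-26868) = (1174946/105 + 13366) + 12142/(-26868) = 2578376/105 + 12142*(-1/26868) = 2578376/105 - 6071/13434 = 3848585081/156730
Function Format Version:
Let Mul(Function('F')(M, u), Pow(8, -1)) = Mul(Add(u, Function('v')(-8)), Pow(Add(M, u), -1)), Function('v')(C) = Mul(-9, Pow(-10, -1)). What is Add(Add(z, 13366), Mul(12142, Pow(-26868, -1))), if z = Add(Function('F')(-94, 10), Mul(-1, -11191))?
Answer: Rational(3848585081, 156730) ≈ 24556.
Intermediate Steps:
Function('v')(C) = Rational(9, 10) (Function('v')(C) = Mul(-9, Rational(-1, 10)) = Rational(9, 10))
Function('F')(M, u) = Mul(8, Pow(Add(M, u), -1), Add(Rational(9, 10), u)) (Function('F')(M, u) = Mul(8, Mul(Add(u, Rational(9, 10)), Pow(Add(M, u), -1))) = Mul(8, Mul(Add(Rational(9, 10), u), Pow(Add(M, u), -1))) = Mul(8, Mul(Pow(Add(M, u), -1), Add(Rational(9, 10), u))) = Mul(8, Pow(Add(M, u), -1), Add(Rational(9, 10), u)))
z = Rational(1174946, 105) (z = Add(Mul(Pow(Add(-94, 10), -1), Add(Rational(36, 5), Mul(8, 10))), Mul(-1, -11191)) = Add(Mul(Pow(-84, -1), Add(Rational(36, 5), 80)), 11191) = Add(Mul(Rational(-1, 84), Rational(436, 5)), 11191) = Add(Rational(-109, 105), 11191) = Rational(1174946, 105) ≈ 11190.)
Add(Add(z, 13366), Mul(12142, Pow(-26868, -1))) = Add(Add(Rational(1174946, 105), 13366), Mul(12142, Pow(-26868, -1))) = Add(Rational(2578376, 105), Mul(12142, Rational(-1, 26868))) = Add(Rational(2578376, 105), Rational(-6071, 13434)) = Rational(3848585081, 156730)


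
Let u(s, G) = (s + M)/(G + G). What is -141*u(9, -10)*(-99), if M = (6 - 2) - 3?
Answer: -13959/2 ≈ -6979.5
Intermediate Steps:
M = 1 (M = 4 - 3 = 1)
u(s, G) = (1 + s)/(2*G) (u(s, G) = (s + 1)/(G + G) = (1 + s)/((2*G)) = (1 + s)*(1/(2*G)) = (1 + s)/(2*G))
-141*u(9, -10)*(-99) = -141*(1 + 9)/(2*(-10))*(-99) = -141*(-1)*10/(2*10)*(-99) = -141*(-1/2)*(-99) = (141/2)*(-99) = -13959/2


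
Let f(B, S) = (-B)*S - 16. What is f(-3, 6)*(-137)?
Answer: -274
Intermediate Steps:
f(B, S) = -16 - B*S (f(B, S) = -B*S - 16 = -16 - B*S)
f(-3, 6)*(-137) = (-16 - 1*(-3)*6)*(-137) = (-16 + 18)*(-137) = 2*(-137) = -274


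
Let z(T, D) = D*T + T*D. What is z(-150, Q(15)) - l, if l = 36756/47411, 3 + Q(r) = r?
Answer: -170716356/47411 ≈ -3600.8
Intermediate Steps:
Q(r) = -3 + r
z(T, D) = 2*D*T (z(T, D) = D*T + D*T = 2*D*T)
l = 36756/47411 (l = 36756*(1/47411) = 36756/47411 ≈ 0.77526)
z(-150, Q(15)) - l = 2*(-3 + 15)*(-150) - 1*36756/47411 = 2*12*(-150) - 36756/47411 = -3600 - 36756/47411 = -170716356/47411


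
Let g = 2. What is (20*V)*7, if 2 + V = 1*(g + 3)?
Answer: 420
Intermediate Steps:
V = 3 (V = -2 + 1*(2 + 3) = -2 + 1*5 = -2 + 5 = 3)
(20*V)*7 = (20*3)*7 = 60*7 = 420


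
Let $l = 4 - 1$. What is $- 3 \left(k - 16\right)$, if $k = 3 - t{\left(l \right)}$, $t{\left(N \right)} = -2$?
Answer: $33$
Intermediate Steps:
$l = 3$ ($l = 4 - 1 = 3$)
$k = 5$ ($k = 3 - -2 = 3 + 2 = 5$)
$- 3 \left(k - 16\right) = - 3 \left(5 - 16\right) = \left(-3\right) \left(-11\right) = 33$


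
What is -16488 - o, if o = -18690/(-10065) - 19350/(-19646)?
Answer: -9881361917/599203 ≈ -16491.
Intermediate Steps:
o = 1702853/599203 (o = -18690*(-1/10065) - 19350*(-1/19646) = 1246/671 + 9675/9823 = 1702853/599203 ≈ 2.8419)
-16488 - o = -16488 - 1*1702853/599203 = -16488 - 1702853/599203 = -9881361917/599203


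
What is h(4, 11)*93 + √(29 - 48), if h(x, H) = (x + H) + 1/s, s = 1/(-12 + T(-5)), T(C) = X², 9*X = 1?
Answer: 7564/27 + I*√19 ≈ 280.15 + 4.3589*I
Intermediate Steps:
X = ⅑ (X = (⅑)*1 = ⅑ ≈ 0.11111)
T(C) = 1/81 (T(C) = (⅑)² = 1/81)
s = -81/971 (s = 1/(-12 + 1/81) = 1/(-971/81) = -81/971 ≈ -0.083419)
h(x, H) = -971/81 + H + x (h(x, H) = (x + H) + 1/(-81/971) = (H + x) - 971/81 = -971/81 + H + x)
h(4, 11)*93 + √(29 - 48) = (-971/81 + 11 + 4)*93 + √(29 - 48) = (244/81)*93 + √(-19) = 7564/27 + I*√19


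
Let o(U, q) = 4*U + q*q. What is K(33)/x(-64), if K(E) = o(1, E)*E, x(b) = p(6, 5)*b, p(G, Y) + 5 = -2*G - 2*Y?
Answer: 12023/576 ≈ 20.873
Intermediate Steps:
p(G, Y) = -5 - 2*G - 2*Y (p(G, Y) = -5 + (-2*G - 2*Y) = -5 - 2*G - 2*Y)
o(U, q) = q² + 4*U (o(U, q) = 4*U + q² = q² + 4*U)
x(b) = -27*b (x(b) = (-5 - 2*6 - 2*5)*b = (-5 - 12 - 10)*b = -27*b)
K(E) = E*(4 + E²) (K(E) = (E² + 4*1)*E = (E² + 4)*E = (4 + E²)*E = E*(4 + E²))
K(33)/x(-64) = (33*(4 + 33²))/((-27*(-64))) = (33*(4 + 1089))/1728 = (33*1093)*(1/1728) = 36069*(1/1728) = 12023/576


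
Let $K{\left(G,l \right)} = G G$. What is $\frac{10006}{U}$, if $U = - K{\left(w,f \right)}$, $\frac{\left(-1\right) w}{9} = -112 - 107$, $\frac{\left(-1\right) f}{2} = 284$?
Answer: $- \frac{10006}{3884841} \approx -0.0025757$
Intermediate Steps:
$f = -568$ ($f = \left(-2\right) 284 = -568$)
$w = 1971$ ($w = - 9 \left(-112 - 107\right) = \left(-9\right) \left(-219\right) = 1971$)
$K{\left(G,l \right)} = G^{2}$
$U = -3884841$ ($U = - 1971^{2} = \left(-1\right) 3884841 = -3884841$)
$\frac{10006}{U} = \frac{10006}{-3884841} = 10006 \left(- \frac{1}{3884841}\right) = - \frac{10006}{3884841}$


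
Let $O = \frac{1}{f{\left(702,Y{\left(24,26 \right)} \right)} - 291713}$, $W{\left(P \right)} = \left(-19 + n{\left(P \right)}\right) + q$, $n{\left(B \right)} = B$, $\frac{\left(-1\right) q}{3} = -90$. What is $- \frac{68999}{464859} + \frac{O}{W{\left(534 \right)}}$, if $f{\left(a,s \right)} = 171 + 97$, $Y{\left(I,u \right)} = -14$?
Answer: $- \frac{15785890105534}{106352452535175} \approx -0.14843$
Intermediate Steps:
$q = 270$ ($q = \left(-3\right) \left(-90\right) = 270$)
$f{\left(a,s \right)} = 268$
$W{\left(P \right)} = 251 + P$ ($W{\left(P \right)} = \left(-19 + P\right) + 270 = 251 + P$)
$O = - \frac{1}{291445}$ ($O = \frac{1}{268 - 291713} = \frac{1}{-291445} = - \frac{1}{291445} \approx -3.4312 \cdot 10^{-6}$)
$- \frac{68999}{464859} + \frac{O}{W{\left(534 \right)}} = - \frac{68999}{464859} - \frac{1}{291445 \left(251 + 534\right)} = \left(-68999\right) \frac{1}{464859} - \frac{1}{291445 \cdot 785} = - \frac{68999}{464859} - \frac{1}{228784325} = - \frac{15785890105534}{106352452535175}$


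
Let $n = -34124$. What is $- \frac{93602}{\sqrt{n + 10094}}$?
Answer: $\frac{46801 i \sqrt{2670}}{4005} \approx 603.82 i$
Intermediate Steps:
$- \frac{93602}{\sqrt{n + 10094}} = - \frac{93602}{\sqrt{-34124 + 10094}} = - \frac{93602}{\sqrt{-24030}} = - \frac{93602}{3 i \sqrt{2670}} = - 93602 \left(- \frac{i \sqrt{2670}}{8010}\right) = \frac{46801 i \sqrt{2670}}{4005}$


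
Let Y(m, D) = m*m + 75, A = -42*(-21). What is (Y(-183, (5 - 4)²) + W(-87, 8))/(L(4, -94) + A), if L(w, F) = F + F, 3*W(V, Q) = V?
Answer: 33535/694 ≈ 48.321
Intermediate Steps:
A = 882
W(V, Q) = V/3
L(w, F) = 2*F
Y(m, D) = 75 + m² (Y(m, D) = m² + 75 = 75 + m²)
(Y(-183, (5 - 4)²) + W(-87, 8))/(L(4, -94) + A) = ((75 + (-183)²) + (⅓)*(-87))/(2*(-94) + 882) = ((75 + 33489) - 29)/(-188 + 882) = (33564 - 29)/694 = 33535*(1/694) = 33535/694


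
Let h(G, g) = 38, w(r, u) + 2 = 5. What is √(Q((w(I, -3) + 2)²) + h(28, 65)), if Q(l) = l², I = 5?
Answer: √663 ≈ 25.749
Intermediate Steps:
w(r, u) = 3 (w(r, u) = -2 + 5 = 3)
√(Q((w(I, -3) + 2)²) + h(28, 65)) = √(((3 + 2)²)² + 38) = √((5²)² + 38) = √(25² + 38) = √(625 + 38) = √663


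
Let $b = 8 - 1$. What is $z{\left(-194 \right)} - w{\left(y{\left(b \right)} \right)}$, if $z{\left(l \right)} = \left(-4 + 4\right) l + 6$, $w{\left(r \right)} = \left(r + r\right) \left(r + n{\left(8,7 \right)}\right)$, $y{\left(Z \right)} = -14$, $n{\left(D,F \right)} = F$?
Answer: $-190$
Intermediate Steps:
$b = 7$ ($b = 8 - 1 = 7$)
$w{\left(r \right)} = 2 r \left(7 + r\right)$ ($w{\left(r \right)} = \left(r + r\right) \left(r + 7\right) = 2 r \left(7 + r\right)$)
$z{\left(l \right)} = 6$ ($z{\left(l \right)} = 0 l + 6 = 0 + 6 = 6$)
$z{\left(-194 \right)} - w{\left(y{\left(b \right)} \right)} = 6 - 2 \left(-14\right) \left(7 - 14\right) = 6 - 2 \left(-14\right) \left(-7\right) = 6 - 196 = -190$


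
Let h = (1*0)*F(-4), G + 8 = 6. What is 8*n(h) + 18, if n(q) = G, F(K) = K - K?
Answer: 2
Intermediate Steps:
F(K) = 0
G = -2 (G = -8 + 6 = -2)
h = 0 (h = (1*0)*0 = 0*0 = 0)
n(q) = -2
8*n(h) + 18 = 8*(-2) + 18 = -16 + 18 = 2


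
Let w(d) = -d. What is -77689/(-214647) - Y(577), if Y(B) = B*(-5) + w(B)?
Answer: 743185603/214647 ≈ 3462.4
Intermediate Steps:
Y(B) = -6*B (Y(B) = B*(-5) - B = -5*B - B = -6*B)
-77689/(-214647) - Y(577) = -77689/(-214647) - (-6)*577 = -77689*(-1/214647) - 1*(-3462) = 77689/214647 + 3462 = 743185603/214647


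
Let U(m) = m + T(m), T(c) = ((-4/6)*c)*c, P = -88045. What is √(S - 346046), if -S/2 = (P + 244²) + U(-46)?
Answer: 2*I*√643758/3 ≈ 534.9*I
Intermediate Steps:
T(c) = -2*c²/3 (T(c) = ((-4*⅙)*c)*c = (-2*c/3)*c = -2*c²/3)
U(m) = m - 2*m²/3
S = 179794/3 (S = -2*((-88045 + 244²) + (⅓)*(-46)*(3 - 2*(-46))) = -2*((-88045 + 59536) + (⅓)*(-46)*(3 + 92)) = -2*(-28509 + (⅓)*(-46)*95) = -2*(-28509 - 4370/3) = -2*(-89897/3) = 179794/3 ≈ 59931.)
√(S - 346046) = √(179794/3 - 346046) = √(-858344/3) = 2*I*√643758/3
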